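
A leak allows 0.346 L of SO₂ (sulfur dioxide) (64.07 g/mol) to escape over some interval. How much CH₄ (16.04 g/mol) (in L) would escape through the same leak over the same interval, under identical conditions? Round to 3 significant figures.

Using Graham's law: rate_CH₄/rate_SO₂ = √(M_SO₂/M_CH₄) = √(64.07/16.04) = √3.994 = 1.999.
So the volume for CH₄ is 0.346 × 1.999 = 0.692 L.

0.692 L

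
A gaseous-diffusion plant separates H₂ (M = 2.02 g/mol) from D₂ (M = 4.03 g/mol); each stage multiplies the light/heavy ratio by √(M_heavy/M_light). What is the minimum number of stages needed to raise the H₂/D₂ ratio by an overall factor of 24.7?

10

Single-stage factor α = √(4.03/2.02), so ln α = ½ ln(1.99505) = 0.3453.
Need α^N ≥ 24.7 ⇒ N ≥ ln(24.7) / ln α = 3.207 / 0.3453 = 9.29.
Rounding up, N = 10 stages.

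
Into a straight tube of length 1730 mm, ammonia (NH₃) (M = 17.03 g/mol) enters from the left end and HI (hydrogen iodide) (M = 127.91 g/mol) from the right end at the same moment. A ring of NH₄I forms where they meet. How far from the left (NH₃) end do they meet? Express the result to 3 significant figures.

1270 mm

Graham's law gives d_NH₃/d_HI = rate_NH₃/rate_HI = √(M_HI/M_NH₃) = √(127.91/17.03) = 2.741.
With d_NH₃ + d_HI = 1730 mm, d_HI = 1730/(1 + 2.741) = 462.5 mm.
d_NH₃ = 1730 − 462.5 = 1270 mm.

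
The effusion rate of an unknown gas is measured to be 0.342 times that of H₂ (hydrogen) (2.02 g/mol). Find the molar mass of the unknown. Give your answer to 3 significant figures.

Since effusion rate ∝ 1/√M, rate_X/rate_H₂ = √(M_H₂/M_X).
0.342 = √(2.02/M_X)
M_X = 2.02 / 0.342² = 2.02 / 0.1170 = 17.3 g/mol

17.3 g/mol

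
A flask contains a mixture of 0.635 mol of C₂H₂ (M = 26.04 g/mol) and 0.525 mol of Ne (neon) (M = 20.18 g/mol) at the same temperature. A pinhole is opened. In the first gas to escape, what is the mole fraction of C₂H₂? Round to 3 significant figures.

The effusion rate of species i is ∝ p_i/√M_i ∝ n_i/√M_i.
So x_C₂H₂ in the escaping gas = (n_C₂H₂/√M_C₂H₂) / Σ(n_i/√M_i)
= (0.635/√26.04) / (0.635/√26.04 + 0.525/√20.18) = 0.1244/(0.1244 + 0.1169) = 0.516.

0.516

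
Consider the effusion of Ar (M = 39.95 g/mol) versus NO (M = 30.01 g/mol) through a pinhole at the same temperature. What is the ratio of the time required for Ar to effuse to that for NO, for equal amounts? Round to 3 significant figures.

By Graham's law, t_Ar/t_NO = √(M_Ar/M_NO) = √(39.95/30.01) = √1.331 = 1.15.

1.15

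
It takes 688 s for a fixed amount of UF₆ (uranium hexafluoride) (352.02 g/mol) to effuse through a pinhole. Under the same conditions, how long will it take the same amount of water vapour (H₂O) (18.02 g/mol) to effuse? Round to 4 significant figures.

From Graham's law, t_H₂O/t_UF₆ = √(M_H₂O/M_UF₆) = √(18.02/352.02) = √0.05119 = 0.2263.
So the time for H₂O is 688 × 0.2263 = 155.7 s.

155.7 s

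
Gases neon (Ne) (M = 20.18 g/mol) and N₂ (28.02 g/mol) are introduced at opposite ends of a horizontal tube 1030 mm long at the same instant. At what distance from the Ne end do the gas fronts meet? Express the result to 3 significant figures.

557 mm

Graham's law gives d_Ne/d_N₂ = rate_Ne/rate_N₂ = √(M_N₂/M_Ne) = √(28.02/20.18) = 1.178.
With d_Ne + d_N₂ = 1030 mm, d_N₂ = 1030/(1 + 1.178) = 472.8 mm.
d_Ne = 1030 − 472.8 = 557 mm.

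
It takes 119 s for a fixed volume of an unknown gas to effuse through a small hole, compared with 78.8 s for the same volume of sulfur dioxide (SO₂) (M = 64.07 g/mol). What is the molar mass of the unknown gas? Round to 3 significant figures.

146 g/mol

Graham's law gives t_X/t_SO₂ = √(M_X/M_SO₂).
119/78.8 = 1.510 = √(M_X/64.07)
M_X = 64.07 × 1.510² = 64.07 × 2.281 = 146 g/mol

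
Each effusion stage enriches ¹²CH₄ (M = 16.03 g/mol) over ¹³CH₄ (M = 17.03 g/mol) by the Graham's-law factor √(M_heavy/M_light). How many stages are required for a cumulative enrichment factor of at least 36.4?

119

With α = √(17.03/16.03) per stage, ln α = ½ ln(1.06238) = 0.03026.
Need α^N ≥ 36.4 ⇒ N ≥ ln(36.4) / ln α = 3.595 / 0.03026 = 118.80.
Minimum whole number of stages: N = 119.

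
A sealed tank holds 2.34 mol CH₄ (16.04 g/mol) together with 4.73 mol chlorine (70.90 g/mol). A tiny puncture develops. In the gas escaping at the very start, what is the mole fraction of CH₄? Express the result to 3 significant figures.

0.510

The effusion rate of species i is ∝ p_i/√M_i ∝ n_i/√M_i.
x_CH₄(eff) = (n_CH₄/√M_CH₄) / (n_CH₄/√M_CH₄ + n_Cl₂/√M_Cl₂)
= (2.34/√16.04) / (2.34/√16.04 + 4.73/√70.90) = 0.5843/(0.5843 + 0.5617) = 0.510.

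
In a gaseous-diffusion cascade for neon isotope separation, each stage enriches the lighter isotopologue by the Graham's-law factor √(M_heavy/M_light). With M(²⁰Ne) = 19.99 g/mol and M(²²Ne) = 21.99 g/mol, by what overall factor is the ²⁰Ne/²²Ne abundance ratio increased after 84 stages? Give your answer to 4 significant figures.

Each stage multiplies the ratio by α = √(21.99/19.99), so after 84 stages the overall factor is α^84 = (21.99/19.99)^(84/2).
= 1.10005^42 = 54.87.

54.87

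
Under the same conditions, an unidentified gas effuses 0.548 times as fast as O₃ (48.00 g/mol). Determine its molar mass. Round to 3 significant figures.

160 g/mol

By Graham's law, rate_X/rate_O₃ = √(M_O₃/M_X).
0.548 = √(48.00/M_X)
M_X = 48.00 / 0.548² = 48.00 / 0.3003 = 160 g/mol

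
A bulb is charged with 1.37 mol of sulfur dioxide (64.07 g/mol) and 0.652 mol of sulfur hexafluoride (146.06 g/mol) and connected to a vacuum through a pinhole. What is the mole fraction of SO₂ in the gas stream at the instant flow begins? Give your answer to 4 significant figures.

Effusion rate of each component ∝ n_i/√M_i (partial pressure × 1/√M).
So x_SO₂ in the escaping gas = (n_SO₂/√M_SO₂) / Σ(n_i/√M_i)
= (1.37/√64.07) / (1.37/√64.07 + 0.652/√146.06) = 0.1712/(0.1712 + 0.05395) = 0.7603.

0.7603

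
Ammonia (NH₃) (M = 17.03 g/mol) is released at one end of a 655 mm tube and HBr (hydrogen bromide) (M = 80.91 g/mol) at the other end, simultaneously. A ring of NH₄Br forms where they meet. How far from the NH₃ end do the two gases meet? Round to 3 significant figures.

449 mm

The fronts meet when d_NH₃ + d_HBr = L with d_NH₃/d_HBr = √(M_HBr/M_NH₃) (Graham's law). Here √(M_HBr/M_NH₃) = √(80.91/17.03) = 2.180.
With d_NH₃ + d_HBr = 655 mm, d_HBr = 655/(1 + 2.180) = 206.0 mm.
d_NH₃ = 655 − 206.0 = 449 mm.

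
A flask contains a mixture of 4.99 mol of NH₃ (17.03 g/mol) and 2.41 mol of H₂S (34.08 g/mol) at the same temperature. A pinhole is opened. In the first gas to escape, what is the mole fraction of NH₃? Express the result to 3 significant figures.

0.745

The effusion rate of species i is ∝ p_i/√M_i ∝ n_i/√M_i.
Mole fraction of NH₃ in the effusate = (n_NH₃/√M_NH₃) / (n_NH₃/√M_NH₃ + n_H₂S/√M_H₂S)
= (4.99/√17.03) / (4.99/√17.03 + 2.41/√34.08) = 1.209/(1.209 + 0.4128) = 0.745.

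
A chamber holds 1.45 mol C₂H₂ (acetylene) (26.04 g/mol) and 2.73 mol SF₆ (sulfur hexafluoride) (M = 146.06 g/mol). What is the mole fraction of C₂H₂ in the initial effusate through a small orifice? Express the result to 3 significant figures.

0.557

The effusion rate of species i is ∝ p_i/√M_i ∝ n_i/√M_i.
So x_C₂H₂ in the escaping gas = (n_C₂H₂/√M_C₂H₂) / Σ(n_i/√M_i)
= (1.45/√26.04) / (1.45/√26.04 + 2.73/√146.06) = 0.2841/(0.2841 + 0.2259) = 0.557.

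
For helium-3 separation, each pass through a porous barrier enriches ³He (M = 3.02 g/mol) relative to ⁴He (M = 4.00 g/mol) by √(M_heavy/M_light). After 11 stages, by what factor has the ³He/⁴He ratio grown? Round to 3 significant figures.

4.69

Each stage multiplies the ratio by α = √(4.00/3.02), so after 11 stages the overall factor is α^11 = (4.00/3.02)^(11/2).
= 1.32450^(11/2) = 4.69.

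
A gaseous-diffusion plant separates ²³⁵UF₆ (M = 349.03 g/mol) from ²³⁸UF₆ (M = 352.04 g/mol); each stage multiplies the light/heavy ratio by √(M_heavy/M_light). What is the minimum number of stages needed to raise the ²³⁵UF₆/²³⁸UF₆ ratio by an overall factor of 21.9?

With α = √(352.04/349.03) per stage, ln α = ½ ln(1.00862) = 0.004293.
Need α^N ≥ 21.9 ⇒ N ≥ ln(21.9) / ln α = 3.086 / 0.004293 = 718.88.
So at least 719 stages are needed.

719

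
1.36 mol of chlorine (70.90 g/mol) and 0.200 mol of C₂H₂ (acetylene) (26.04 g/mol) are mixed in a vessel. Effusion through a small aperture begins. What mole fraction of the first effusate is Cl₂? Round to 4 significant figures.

The effusion rate of species i is ∝ p_i/√M_i ∝ n_i/√M_i.
Mole fraction of Cl₂ in the effusate = (n_Cl₂/√M_Cl₂) / (n_Cl₂/√M_Cl₂ + n_C₂H₂/√M_C₂H₂)
= (1.36/√70.90) / (1.36/√70.90 + 0.200/√26.04) = 0.1615/(0.1615 + 0.03919) = 0.8047.

0.8047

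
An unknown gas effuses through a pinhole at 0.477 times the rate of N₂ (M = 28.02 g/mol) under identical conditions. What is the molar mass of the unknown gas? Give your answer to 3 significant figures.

123 g/mol

By Graham's law, rate_X/rate_N₂ = √(M_N₂/M_X).
0.477 = √(28.02/M_X)
M_X = 28.02 / 0.477² = 28.02 / 0.2275 = 123 g/mol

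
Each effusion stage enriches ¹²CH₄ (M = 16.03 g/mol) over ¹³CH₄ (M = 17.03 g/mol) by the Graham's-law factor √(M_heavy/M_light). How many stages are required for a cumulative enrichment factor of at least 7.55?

Single-stage factor α = √(17.03/16.03), so ln α = ½ ln(1.06238) = 0.03026.
Need α^N ≥ 7.55 ⇒ N ≥ ln(7.55) / ln α = 2.022 / 0.03026 = 66.81.
Minimum whole number of stages: N = 67.

67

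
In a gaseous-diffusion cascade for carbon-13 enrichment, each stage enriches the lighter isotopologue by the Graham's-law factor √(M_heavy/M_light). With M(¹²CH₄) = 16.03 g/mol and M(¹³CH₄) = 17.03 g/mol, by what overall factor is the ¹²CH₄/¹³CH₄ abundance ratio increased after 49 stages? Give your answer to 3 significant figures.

Each stage multiplies the ratio by α = √(17.03/16.03), so after 49 stages the overall factor is α^49 = (17.03/16.03)^(49/2).
= 1.06238^(49/2) = 4.40.

4.40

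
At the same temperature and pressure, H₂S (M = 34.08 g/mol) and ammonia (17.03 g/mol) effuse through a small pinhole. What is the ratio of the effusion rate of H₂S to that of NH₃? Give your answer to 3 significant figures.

0.707

Graham's law gives rate_H₂S/rate_NH₃ = √(M_NH₃/M_H₂S) = √(17.03/34.08) = √0.4997 = 0.707.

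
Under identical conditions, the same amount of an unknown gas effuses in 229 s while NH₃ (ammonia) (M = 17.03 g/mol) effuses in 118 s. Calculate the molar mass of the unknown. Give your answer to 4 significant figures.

Using Graham's law: t_X/t_NH₃ = √(M_X/M_NH₃).
229/118 = 1.941 = √(M_X/17.03)
M_X = 17.03 × 1.941² = 17.03 × 3.766 = 64.14 g/mol

64.14 g/mol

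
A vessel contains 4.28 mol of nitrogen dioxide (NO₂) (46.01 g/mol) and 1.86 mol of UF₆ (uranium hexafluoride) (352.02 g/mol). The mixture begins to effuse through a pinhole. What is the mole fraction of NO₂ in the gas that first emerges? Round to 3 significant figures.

0.864

The effusion rate of species i is ∝ p_i/√M_i ∝ n_i/√M_i.
Mole fraction of NO₂ in the effusate = (n_NO₂/√M_NO₂) / (n_NO₂/√M_NO₂ + n_UF₆/√M_UF₆)
= (4.28/√46.01) / (4.28/√46.01 + 1.86/√352.02) = 0.6310/(0.6310 + 0.09914) = 0.864.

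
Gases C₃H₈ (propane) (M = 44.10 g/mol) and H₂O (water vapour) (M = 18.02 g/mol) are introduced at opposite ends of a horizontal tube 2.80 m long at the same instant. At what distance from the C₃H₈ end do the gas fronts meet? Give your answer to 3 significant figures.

1.09 m

Distances travelled in equal time are proportional to diffusion rates, so d_C₃H₈/d_H₂O = √(M_H₂O/M_C₃H₈) = √(18.02/44.10) = 0.6392.
With d_C₃H₈ + d_H₂O = 2.80 m, d_H₂O = 2.80/(1 + 0.6392) = 1.708 m.
d_C₃H₈ = 2.80 − 1.708 = 1.09 m.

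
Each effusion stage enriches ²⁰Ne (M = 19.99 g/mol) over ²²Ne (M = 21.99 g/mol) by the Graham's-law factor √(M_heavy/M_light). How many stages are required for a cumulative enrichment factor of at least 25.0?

With α = √(21.99/19.99) per stage, ln α = ½ ln(1.10005) = 0.04768.
Need α^N ≥ 25.0 ⇒ N ≥ ln(25.0) / ln α = 3.219 / 0.04768 = 67.51.
Minimum whole number of stages: N = 68.

68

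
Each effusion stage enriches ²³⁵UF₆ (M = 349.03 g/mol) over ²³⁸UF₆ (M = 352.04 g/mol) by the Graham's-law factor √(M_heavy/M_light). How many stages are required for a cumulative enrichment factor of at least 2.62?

225

Single-stage factor α = √(352.04/349.03), so ln α = ½ ln(1.00862) = 0.004293.
Need α^N ≥ 2.62 ⇒ N ≥ ln(2.62) / ln α = 0.9632 / 0.004293 = 224.34.
Minimum whole number of stages: N = 225.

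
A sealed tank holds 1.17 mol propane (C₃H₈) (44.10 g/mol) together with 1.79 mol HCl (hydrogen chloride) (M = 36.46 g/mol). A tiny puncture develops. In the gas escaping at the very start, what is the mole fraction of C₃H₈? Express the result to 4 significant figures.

Rate_i ∝ x_i/√M_i (Graham's law weighted by mole fraction), so the effusate composition follows n_i/√M_i.
So x_C₃H₈ in the escaping gas = (n_C₃H₈/√M_C₃H₈) / Σ(n_i/√M_i)
= (1.17/√44.10) / (1.17/√44.10 + 1.79/√36.46) = 0.1762/(0.1762 + 0.2964) = 0.3728.

0.3728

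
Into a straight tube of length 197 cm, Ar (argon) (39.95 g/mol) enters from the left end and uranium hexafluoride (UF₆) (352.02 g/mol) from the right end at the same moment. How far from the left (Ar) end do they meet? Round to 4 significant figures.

147.4 cm

The fronts meet when d_Ar + d_UF₆ = L with d_Ar/d_UF₆ = √(M_UF₆/M_Ar) (Graham's law). Here √(M_UF₆/M_Ar) = √(352.02/39.95) = 2.968.
With d_Ar + d_UF₆ = 197 cm, d_UF₆ = 197/(1 + 2.968) = 49.64 cm.
d_Ar = 197 − 49.64 = 147.4 cm.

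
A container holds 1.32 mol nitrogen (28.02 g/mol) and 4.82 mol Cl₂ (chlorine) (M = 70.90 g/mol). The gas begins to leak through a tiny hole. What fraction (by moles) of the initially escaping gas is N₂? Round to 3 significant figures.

0.303

Rate_i ∝ x_i/√M_i (Graham's law weighted by mole fraction), so the effusate composition follows n_i/√M_i.
So x_N₂ in the escaping gas = (n_N₂/√M_N₂) / Σ(n_i/√M_i)
= (1.32/√28.02) / (1.32/√28.02 + 4.82/√70.90) = 0.2494/(0.2494 + 0.5724) = 0.303.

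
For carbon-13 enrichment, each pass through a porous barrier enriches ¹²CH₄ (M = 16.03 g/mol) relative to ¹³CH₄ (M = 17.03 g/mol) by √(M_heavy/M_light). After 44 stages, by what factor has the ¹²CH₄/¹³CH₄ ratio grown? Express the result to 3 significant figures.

3.79

Overall factor = α^44 with α = √(17.03/16.03), i.e. (17.03/16.03)^(44/2).
= 1.06238^22 = 3.79.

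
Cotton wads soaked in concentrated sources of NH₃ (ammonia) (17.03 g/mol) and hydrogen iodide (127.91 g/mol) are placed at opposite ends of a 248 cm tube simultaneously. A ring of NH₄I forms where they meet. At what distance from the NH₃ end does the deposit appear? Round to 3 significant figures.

182 cm

In equal time, each gas travels a distance ∝ its rate ∝ 1/√M, so d_NH₃/d_HI = √(M_HI/M_NH₃) = √(127.91/17.03) = 2.741.
With d_NH₃ + d_HI = 248 cm, d_HI = 248/(1 + 2.741) = 66.30 cm.
d_NH₃ = 248 − 66.30 = 182 cm.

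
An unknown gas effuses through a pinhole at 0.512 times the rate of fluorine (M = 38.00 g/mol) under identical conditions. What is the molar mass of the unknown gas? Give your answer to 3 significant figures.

145 g/mol

Graham's law gives rate_X/rate_F₂ = √(M_F₂/M_X).
0.512 = √(38.00/M_X)
M_X = 38.00 / 0.512² = 38.00 / 0.2621 = 145 g/mol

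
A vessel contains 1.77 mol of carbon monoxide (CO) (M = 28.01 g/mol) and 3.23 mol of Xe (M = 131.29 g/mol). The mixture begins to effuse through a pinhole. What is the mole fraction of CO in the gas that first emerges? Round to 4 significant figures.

Effusion rate of each component ∝ n_i/√M_i (partial pressure × 1/√M).
So x_CO in the escaping gas = (n_CO/√M_CO) / Σ(n_i/√M_i)
= (1.77/√28.01) / (1.77/√28.01 + 3.23/√131.29) = 0.3344/(0.3344 + 0.2819) = 0.5426.

0.5426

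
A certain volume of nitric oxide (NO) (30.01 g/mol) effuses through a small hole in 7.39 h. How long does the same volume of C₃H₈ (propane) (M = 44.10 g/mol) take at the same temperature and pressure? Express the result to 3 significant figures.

8.96 h

Graham's law gives t_C₃H₈/t_NO = √(M_C₃H₈/M_NO) = √(44.10/30.01) = √1.470 = 1.212.
So the time for C₃H₈ is 7.39 × 1.212 = 8.96 h.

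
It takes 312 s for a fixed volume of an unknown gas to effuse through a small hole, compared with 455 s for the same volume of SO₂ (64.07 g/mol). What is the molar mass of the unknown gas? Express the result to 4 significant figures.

30.13 g/mol

From Graham's law, t_X/t_SO₂ = √(M_X/M_SO₂).
312/455 = 0.6857 = √(M_X/64.07)
M_X = 64.07 × 0.6857² = 64.07 × 0.4702 = 30.13 g/mol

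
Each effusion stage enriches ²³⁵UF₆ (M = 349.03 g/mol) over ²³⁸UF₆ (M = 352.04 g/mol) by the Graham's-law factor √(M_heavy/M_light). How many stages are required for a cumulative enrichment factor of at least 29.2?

786

Single-stage factor α = √(352.04/349.03), so ln α = ½ ln(1.00862) = 0.004293.
Need α^N ≥ 29.2 ⇒ N ≥ ln(29.2) / ln α = 3.374 / 0.004293 = 785.89.
So at least 786 stages are needed.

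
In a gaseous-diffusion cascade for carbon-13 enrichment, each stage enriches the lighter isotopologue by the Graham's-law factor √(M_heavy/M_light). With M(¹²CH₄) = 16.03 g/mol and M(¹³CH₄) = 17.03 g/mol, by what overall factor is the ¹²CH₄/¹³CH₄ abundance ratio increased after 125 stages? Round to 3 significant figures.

43.9

After 125 stages the ratio has grown by (√(17.03/16.03))^125 = (17.03/16.03)^(125/2).
= 1.06238^(125/2) = 43.9.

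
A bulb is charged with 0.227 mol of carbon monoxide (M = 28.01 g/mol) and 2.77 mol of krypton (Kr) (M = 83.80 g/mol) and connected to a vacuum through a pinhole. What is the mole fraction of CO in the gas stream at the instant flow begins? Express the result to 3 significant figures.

Each component's effusion rate ∝ (its partial pressure)·(1/√M) ∝ n_i/√M_i.
Mole fraction of CO in the effusate = (n_CO/√M_CO) / (n_CO/√M_CO + n_Kr/√M_Kr)
= (0.227/√28.01) / (0.227/√28.01 + 2.77/√83.80) = 0.04289/(0.04289 + 0.3026) = 0.124.

0.124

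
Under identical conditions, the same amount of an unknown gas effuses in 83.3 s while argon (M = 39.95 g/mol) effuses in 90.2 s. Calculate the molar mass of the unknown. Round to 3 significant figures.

Using Graham's law: t_X/t_Ar = √(M_X/M_Ar).
83.3/90.2 = 0.9235 = √(M_X/39.95)
M_X = 39.95 × 0.9235² = 39.95 × 0.8529 = 34.1 g/mol

34.1 g/mol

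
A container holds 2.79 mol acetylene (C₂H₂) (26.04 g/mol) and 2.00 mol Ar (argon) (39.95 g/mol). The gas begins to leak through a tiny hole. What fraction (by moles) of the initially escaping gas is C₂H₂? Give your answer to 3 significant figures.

0.633

The effusion rate of species i is ∝ p_i/√M_i ∝ n_i/√M_i.
So x_C₂H₂ in the escaping gas = (n_C₂H₂/√M_C₂H₂) / Σ(n_i/√M_i)
= (2.79/√26.04) / (2.79/√26.04 + 2.00/√39.95) = 0.5467/(0.5467 + 0.3164) = 0.633.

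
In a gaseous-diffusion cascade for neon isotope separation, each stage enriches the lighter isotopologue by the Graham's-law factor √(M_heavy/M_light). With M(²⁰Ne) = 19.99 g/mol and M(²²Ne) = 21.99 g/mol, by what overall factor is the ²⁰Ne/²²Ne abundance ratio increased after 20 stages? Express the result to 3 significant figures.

2.59

Overall factor = α^20 with α = √(21.99/19.99), i.e. (21.99/19.99)^(20/2).
= 1.10005^10 = 2.59.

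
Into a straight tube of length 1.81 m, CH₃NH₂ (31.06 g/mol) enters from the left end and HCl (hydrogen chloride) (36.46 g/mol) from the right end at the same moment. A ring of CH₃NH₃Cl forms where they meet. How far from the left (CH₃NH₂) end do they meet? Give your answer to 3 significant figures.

Graham's law gives d_CH₃NH₂/d_HCl = rate_CH₃NH₂/rate_HCl = √(M_HCl/M_CH₃NH₂) = √(36.46/31.06) = 1.083.
With d_CH₃NH₂ + d_HCl = 1.81 m, d_HCl = 1.81/(1 + 1.083) = 0.8688 m.
d_CH₃NH₂ = 1.81 − 0.8688 = 0.941 m.

0.941 m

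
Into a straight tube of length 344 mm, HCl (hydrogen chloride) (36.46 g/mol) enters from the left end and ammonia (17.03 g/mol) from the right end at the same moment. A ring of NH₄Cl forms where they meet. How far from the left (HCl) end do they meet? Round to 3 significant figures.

140 mm

Distances travelled in equal time are proportional to diffusion rates, so d_HCl/d_NH₃ = √(M_NH₃/M_HCl) = √(17.03/36.46) = 0.6834.
With d_HCl + d_NH₃ = 344 mm, d_NH₃ = 344/(1 + 0.6834) = 204.3 mm.
d_HCl = 344 − 204.3 = 140 mm.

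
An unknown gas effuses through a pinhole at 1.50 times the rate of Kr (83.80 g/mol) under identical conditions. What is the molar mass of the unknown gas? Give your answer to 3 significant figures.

From Graham's law, rate_X/rate_Kr = √(M_Kr/M_X).
1.50 = √(83.80/M_X)
M_X = 83.80 / 1.50² = 83.80 / 2.250 = 37.2 g/mol

37.2 g/mol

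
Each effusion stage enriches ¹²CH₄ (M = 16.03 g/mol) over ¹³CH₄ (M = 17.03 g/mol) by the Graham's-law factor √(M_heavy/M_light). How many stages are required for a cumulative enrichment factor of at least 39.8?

122

Per stage α = (17.03/16.03)^(1/2) = 1.06238^0.5, giving ln α = 0.03026.
Need α^N ≥ 39.8 ⇒ N ≥ ln(39.8) / ln α = 3.684 / 0.03026 = 121.75.
So at least 122 stages are needed.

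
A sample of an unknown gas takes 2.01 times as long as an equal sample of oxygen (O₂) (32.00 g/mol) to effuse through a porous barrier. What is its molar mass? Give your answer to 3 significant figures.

129 g/mol

Since effusion rate ∝ 1/√M, t_X/t_O₂ = √(M_X/M_O₂).
2.01 = √(M_X/32.00)
M_X = 32.00 × 2.01² = 32.00 × 4.040 = 129 g/mol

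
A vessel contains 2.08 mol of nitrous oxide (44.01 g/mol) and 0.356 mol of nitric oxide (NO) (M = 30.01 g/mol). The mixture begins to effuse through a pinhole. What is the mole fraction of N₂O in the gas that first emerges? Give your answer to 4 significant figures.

0.8283

Each component's effusion rate ∝ (its partial pressure)·(1/√M) ∝ n_i/√M_i.
x_N₂O(eff) = (n_N₂O/√M_N₂O) / (n_N₂O/√M_N₂O + n_NO/√M_NO)
= (2.08/√44.01) / (2.08/√44.01 + 0.356/√30.01) = 0.3135/(0.3135 + 0.06499) = 0.8283.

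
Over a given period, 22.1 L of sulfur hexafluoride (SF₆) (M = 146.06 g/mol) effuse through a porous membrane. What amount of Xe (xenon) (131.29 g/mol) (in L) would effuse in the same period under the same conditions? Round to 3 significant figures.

Graham's law gives rate_Xe/rate_SF₆ = √(M_SF₆/M_Xe) = √(146.06/131.29) = √1.112 = 1.055.
So the volume for Xe is 22.1 × 1.055 = 23.3 L.

23.3 L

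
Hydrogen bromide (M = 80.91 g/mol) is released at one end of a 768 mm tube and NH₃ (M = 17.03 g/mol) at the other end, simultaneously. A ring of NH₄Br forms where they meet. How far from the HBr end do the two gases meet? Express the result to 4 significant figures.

241.5 mm

Distances travelled in equal time are proportional to diffusion rates, so d_HBr/d_NH₃ = √(M_NH₃/M_HBr) = √(17.03/80.91) = 0.4588.
With d_HBr + d_NH₃ = 768 mm, d_NH₃ = 768/(1 + 0.4588) = 526.5 mm.
d_HBr = 768 − 526.5 = 241.5 mm.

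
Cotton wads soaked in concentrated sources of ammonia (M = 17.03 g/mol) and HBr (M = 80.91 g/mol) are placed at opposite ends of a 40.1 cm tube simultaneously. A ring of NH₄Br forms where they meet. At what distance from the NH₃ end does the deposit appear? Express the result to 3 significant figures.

Distances travelled in equal time are proportional to diffusion rates, so d_NH₃/d_HBr = √(M_HBr/M_NH₃) = √(80.91/17.03) = 2.180.
With d_NH₃ + d_HBr = 40.1 cm, d_HBr = 40.1/(1 + 2.180) = 12.61 cm.
d_NH₃ = 40.1 − 12.61 = 27.5 cm.

27.5 cm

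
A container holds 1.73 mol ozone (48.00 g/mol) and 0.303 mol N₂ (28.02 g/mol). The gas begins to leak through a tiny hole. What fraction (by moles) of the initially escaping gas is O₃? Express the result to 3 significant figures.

Rate_i ∝ x_i/√M_i (Graham's law weighted by mole fraction), so the effusate composition follows n_i/√M_i.
So x_O₃ in the escaping gas = (n_O₃/√M_O₃) / Σ(n_i/√M_i)
= (1.73/√48.00) / (1.73/√48.00 + 0.303/√28.02) = 0.2497/(0.2497 + 0.05724) = 0.814.

0.814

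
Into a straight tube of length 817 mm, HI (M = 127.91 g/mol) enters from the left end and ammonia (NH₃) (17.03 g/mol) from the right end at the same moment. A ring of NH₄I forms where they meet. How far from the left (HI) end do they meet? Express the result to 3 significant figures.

218 mm

Graham's law gives d_HI/d_NH₃ = rate_HI/rate_NH₃ = √(M_NH₃/M_HI) = √(17.03/127.91) = 0.3649.
With d_HI + d_NH₃ = 817 mm, d_NH₃ = 817/(1 + 0.3649) = 598.6 mm.
d_HI = 817 − 598.6 = 218 mm.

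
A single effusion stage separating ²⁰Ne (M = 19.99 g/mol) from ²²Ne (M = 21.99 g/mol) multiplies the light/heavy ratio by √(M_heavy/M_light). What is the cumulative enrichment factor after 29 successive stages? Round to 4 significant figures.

3.985

Overall factor = α^29 with α = √(21.99/19.99), i.e. (21.99/19.99)^(29/2).
= 1.10005^(29/2) = 3.985.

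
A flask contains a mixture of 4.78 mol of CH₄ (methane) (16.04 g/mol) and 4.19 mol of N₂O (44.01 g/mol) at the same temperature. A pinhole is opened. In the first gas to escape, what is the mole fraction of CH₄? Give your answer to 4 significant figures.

The effusion rate of species i is ∝ p_i/√M_i ∝ n_i/√M_i.
So x_CH₄ in the escaping gas = (n_CH₄/√M_CH₄) / Σ(n_i/√M_i)
= (4.78/√16.04) / (4.78/√16.04 + 4.19/√44.01) = 1.194/(1.194 + 0.6316) = 0.6539.

0.6539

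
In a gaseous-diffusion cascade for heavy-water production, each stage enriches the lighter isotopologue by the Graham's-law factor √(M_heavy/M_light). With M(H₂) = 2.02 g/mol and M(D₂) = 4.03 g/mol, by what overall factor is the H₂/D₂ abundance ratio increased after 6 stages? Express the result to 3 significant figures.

The single-stage factor is √(M_heavy/M_light), so 6 stages give [√(4.03/2.02)]^6 = (4.03/2.02)^(6/2).
= 1.99505^3 = 7.94.

7.94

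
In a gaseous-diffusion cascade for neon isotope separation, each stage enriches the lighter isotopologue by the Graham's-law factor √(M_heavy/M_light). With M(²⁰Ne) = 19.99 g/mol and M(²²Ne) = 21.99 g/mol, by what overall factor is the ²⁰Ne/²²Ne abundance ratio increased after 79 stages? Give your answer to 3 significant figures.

After 79 stages the ratio has grown by (√(21.99/19.99))^79 = (21.99/19.99)^(79/2).
= 1.10005^(79/2) = 43.2.

43.2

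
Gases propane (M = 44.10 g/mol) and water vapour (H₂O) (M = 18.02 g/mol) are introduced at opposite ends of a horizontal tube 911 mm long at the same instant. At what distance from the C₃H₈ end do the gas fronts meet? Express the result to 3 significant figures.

355 mm

Graham's law gives d_C₃H₈/d_H₂O = rate_C₃H₈/rate_H₂O = √(M_H₂O/M_C₃H₈) = √(18.02/44.10) = 0.6392.
With d_C₃H₈ + d_H₂O = 911 mm, d_H₂O = 911/(1 + 0.6392) = 555.7 mm.
d_C₃H₈ = 911 − 555.7 = 355 mm.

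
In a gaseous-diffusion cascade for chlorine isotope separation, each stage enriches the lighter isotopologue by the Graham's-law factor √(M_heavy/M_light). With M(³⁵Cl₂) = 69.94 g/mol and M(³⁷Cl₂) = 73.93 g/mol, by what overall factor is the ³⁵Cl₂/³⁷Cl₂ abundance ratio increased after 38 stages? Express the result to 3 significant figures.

2.87

After 38 stages the ratio has grown by (√(73.93/69.94))^38 = (73.93/69.94)^(38/2).
= 1.05705^19 = 2.87.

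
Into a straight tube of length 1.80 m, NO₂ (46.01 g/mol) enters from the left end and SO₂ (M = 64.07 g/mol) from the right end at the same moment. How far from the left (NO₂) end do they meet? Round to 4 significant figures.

0.9743 m

The fronts meet when d_NO₂ + d_SO₂ = L with d_NO₂/d_SO₂ = √(M_SO₂/M_NO₂) (Graham's law). Here √(M_SO₂/M_NO₂) = √(64.07/46.01) = 1.180.
With d_NO₂ + d_SO₂ = 1.80 m, d_SO₂ = 1.80/(1 + 1.180) = 0.8257 m.
d_NO₂ = 1.80 − 0.8257 = 0.9743 m.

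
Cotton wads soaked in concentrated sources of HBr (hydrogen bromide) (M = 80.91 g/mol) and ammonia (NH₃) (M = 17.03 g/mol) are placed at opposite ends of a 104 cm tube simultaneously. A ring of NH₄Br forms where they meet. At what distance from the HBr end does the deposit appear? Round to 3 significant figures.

32.7 cm

Graham's law gives d_HBr/d_NH₃ = rate_HBr/rate_NH₃ = √(M_NH₃/M_HBr) = √(17.03/80.91) = 0.4588.
With d_HBr + d_NH₃ = 104 cm, d_NH₃ = 104/(1 + 0.4588) = 71.29 cm.
d_HBr = 104 − 71.29 = 32.7 cm.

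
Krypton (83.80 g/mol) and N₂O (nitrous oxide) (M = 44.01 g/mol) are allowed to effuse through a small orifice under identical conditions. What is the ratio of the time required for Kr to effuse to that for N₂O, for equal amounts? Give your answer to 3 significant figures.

By Graham's law, t_Kr/t_N₂O = √(M_Kr/M_N₂O) = √(83.80/44.01) = √1.904 = 1.38.

1.38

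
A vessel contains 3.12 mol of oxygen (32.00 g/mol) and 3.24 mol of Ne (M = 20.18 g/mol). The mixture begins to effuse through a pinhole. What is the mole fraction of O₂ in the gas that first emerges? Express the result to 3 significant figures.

0.433

The effusion rate of species i is ∝ p_i/√M_i ∝ n_i/√M_i.
Mole fraction of O₂ in the effusate = (n_O₂/√M_O₂) / (n_O₂/√M_O₂ + n_Ne/√M_Ne)
= (3.12/√32.00) / (3.12/√32.00 + 3.24/√20.18) = 0.5515/(0.5515 + 0.7212) = 0.433.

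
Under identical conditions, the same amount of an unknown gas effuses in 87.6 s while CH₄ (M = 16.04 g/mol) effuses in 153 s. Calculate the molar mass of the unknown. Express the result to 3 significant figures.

5.26 g/mol

Using Graham's law: t_X/t_CH₄ = √(M_X/M_CH₄).
87.6/153 = 0.5725 = √(M_X/16.04)
M_X = 16.04 × 0.5725² = 16.04 × 0.3278 = 5.26 g/mol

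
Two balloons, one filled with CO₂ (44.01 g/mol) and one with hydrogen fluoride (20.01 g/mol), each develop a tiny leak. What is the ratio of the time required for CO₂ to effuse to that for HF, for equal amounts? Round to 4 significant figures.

1.483

Graham's law gives t_CO₂/t_HF = √(M_CO₂/M_HF) = √(44.01/20.01) = √2.199 = 1.483.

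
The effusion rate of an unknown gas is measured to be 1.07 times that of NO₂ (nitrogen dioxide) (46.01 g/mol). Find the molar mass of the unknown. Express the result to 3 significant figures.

40.2 g/mol

Using Graham's law: rate_X/rate_NO₂ = √(M_NO₂/M_X).
1.07 = √(46.01/M_X)
M_X = 46.01 / 1.07² = 46.01 / 1.145 = 40.2 g/mol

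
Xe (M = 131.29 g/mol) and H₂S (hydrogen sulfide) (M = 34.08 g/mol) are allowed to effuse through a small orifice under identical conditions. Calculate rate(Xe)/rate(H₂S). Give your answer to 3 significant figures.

Graham's law gives rate_Xe/rate_H₂S = √(M_H₂S/M_Xe) = √(34.08/131.29) = √0.2596 = 0.509.

0.509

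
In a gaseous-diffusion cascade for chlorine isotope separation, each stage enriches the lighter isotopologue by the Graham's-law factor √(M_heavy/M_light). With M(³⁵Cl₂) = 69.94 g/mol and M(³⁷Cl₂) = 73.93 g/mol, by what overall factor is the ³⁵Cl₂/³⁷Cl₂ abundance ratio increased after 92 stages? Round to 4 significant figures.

12.83

Each stage multiplies the ratio by α = √(73.93/69.94), so after 92 stages the overall factor is α^92 = (73.93/69.94)^(92/2).
= 1.05705^46 = 12.83.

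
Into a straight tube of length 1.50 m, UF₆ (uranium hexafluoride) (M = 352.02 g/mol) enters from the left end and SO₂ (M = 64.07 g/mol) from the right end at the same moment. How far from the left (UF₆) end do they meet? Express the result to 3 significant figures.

Graham's law gives d_UF₆/d_SO₂ = rate_UF₆/rate_SO₂ = √(M_SO₂/M_UF₆) = √(64.07/352.02) = 0.4266.
With d_UF₆ + d_SO₂ = 1.50 m, d_SO₂ = 1.50/(1 + 0.4266) = 1.051 m.
d_UF₆ = 1.50 − 1.051 = 0.449 m.

0.449 m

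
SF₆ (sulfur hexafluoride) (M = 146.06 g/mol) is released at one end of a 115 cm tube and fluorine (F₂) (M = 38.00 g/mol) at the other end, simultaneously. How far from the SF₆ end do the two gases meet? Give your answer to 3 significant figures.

38.8 cm

In equal time, each gas travels a distance ∝ its rate ∝ 1/√M, so d_SF₆/d_F₂ = √(M_F₂/M_SF₆) = √(38.00/146.06) = 0.5101.
With d_SF₆ + d_F₂ = 115 cm, d_F₂ = 115/(1 + 0.5101) = 76.16 cm.
d_SF₆ = 115 − 76.16 = 38.8 cm.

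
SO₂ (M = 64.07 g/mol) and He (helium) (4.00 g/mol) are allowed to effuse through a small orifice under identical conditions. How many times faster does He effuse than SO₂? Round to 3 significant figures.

4.00

Since effusion rate ∝ 1/√M, rate_He/rate_SO₂ = √(M_SO₂/M_He) = √(64.07/4.00) = √16.02 = 4.00.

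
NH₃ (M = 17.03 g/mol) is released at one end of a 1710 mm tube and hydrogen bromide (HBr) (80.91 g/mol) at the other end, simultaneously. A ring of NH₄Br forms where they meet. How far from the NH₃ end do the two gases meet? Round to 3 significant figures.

1170 mm

The fronts meet when d_NH₃ + d_HBr = L with d_NH₃/d_HBr = √(M_HBr/M_NH₃) (Graham's law). Here √(M_HBr/M_NH₃) = √(80.91/17.03) = 2.180.
With d_NH₃ + d_HBr = 1710 mm, d_HBr = 1710/(1 + 2.180) = 537.8 mm.
d_NH₃ = 1710 − 537.8 = 1170 mm.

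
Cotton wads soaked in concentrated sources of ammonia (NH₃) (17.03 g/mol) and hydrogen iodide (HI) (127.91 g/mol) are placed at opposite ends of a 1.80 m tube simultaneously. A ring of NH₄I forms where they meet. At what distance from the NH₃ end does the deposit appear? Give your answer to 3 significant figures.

In equal time, each gas travels a distance ∝ its rate ∝ 1/√M, so d_NH₃/d_HI = √(M_HI/M_NH₃) = √(127.91/17.03) = 2.741.
With d_NH₃ + d_HI = 1.80 m, d_HI = 1.80/(1 + 2.741) = 0.4812 m.
d_NH₃ = 1.80 − 0.4812 = 1.32 m.

1.32 m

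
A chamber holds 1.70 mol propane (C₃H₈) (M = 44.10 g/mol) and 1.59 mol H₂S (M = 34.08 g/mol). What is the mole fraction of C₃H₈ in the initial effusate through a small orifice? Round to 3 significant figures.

Effusion rate of each component ∝ n_i/√M_i (partial pressure × 1/√M).
x_C₃H₈(eff) = (n_C₃H₈/√M_C₃H₈) / (n_C₃H₈/√M_C₃H₈ + n_H₂S/√M_H₂S)
= (1.70/√44.10) / (1.70/√44.10 + 1.59/√34.08) = 0.2560/(0.2560 + 0.2724) = 0.485.

0.485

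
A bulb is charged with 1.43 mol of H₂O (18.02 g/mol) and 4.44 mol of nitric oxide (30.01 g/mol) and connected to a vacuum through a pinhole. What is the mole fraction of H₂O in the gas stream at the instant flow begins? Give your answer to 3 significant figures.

0.294

Each component's effusion rate ∝ (its partial pressure)·(1/√M) ∝ n_i/√M_i.
x_H₂O(eff) = (n_H₂O/√M_H₂O) / (n_H₂O/√M_H₂O + n_NO/√M_NO)
= (1.43/√18.02) / (1.43/√18.02 + 4.44/√30.01) = 0.3369/(0.3369 + 0.8105) = 0.294.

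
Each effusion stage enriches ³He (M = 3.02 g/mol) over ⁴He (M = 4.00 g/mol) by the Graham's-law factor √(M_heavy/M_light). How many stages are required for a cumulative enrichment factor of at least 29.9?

25

With α = √(4.00/3.02) per stage, ln α = ½ ln(1.32450) = 0.1405.
Need α^N ≥ 29.9 ⇒ N ≥ ln(29.9) / ln α = 3.398 / 0.1405 = 24.18.
So at least 25 stages are needed.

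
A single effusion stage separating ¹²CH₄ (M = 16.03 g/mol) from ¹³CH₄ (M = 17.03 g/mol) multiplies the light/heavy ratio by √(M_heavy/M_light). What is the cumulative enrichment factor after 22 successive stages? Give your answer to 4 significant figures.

1.946

The single-stage factor is √(M_heavy/M_light), so 22 stages give [√(17.03/16.03)]^22 = (17.03/16.03)^(22/2).
= 1.06238^11 = 1.946.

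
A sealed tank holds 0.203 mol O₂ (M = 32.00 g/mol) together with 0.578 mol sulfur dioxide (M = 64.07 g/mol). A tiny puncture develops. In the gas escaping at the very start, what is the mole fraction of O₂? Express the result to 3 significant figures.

Effusion rate of each component ∝ n_i/√M_i (partial pressure × 1/√M).
So x_O₂ in the escaping gas = (n_O₂/√M_O₂) / Σ(n_i/√M_i)
= (0.203/√32.00) / (0.203/√32.00 + 0.578/√64.07) = 0.03589/(0.03589 + 0.07221) = 0.332.

0.332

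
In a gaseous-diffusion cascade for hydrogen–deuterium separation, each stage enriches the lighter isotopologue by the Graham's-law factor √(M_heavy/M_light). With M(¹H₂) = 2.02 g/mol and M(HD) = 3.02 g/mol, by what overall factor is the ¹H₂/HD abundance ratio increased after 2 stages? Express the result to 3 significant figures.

Overall factor = α^2 with α = √(3.02/2.02), i.e. (3.02/2.02)^(2/2).
= 1.49505^1 = 1.50.

1.50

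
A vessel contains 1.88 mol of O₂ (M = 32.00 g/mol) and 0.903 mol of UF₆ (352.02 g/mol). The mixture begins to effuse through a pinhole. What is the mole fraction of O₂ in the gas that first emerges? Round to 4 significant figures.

The effusion rate of species i is ∝ p_i/√M_i ∝ n_i/√M_i.
So x_O₂ in the escaping gas = (n_O₂/√M_O₂) / Σ(n_i/√M_i)
= (1.88/√32.00) / (1.88/√32.00 + 0.903/√352.02) = 0.3323/(0.3323 + 0.04813) = 0.8735.

0.8735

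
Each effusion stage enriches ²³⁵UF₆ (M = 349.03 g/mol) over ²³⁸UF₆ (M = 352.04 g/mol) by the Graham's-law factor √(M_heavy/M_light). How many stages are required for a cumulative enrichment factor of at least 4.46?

Per stage α = (352.04/349.03)^(1/2) = 1.00862^0.5, giving ln α = 0.004293.
Need α^N ≥ 4.46 ⇒ N ≥ ln(4.46) / ln α = 1.495 / 0.004293 = 348.24.
Minimum whole number of stages: N = 349.

349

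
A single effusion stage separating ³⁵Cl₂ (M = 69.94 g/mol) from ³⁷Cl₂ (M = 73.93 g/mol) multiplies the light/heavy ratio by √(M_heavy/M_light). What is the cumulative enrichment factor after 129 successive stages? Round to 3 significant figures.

The single-stage factor is √(M_heavy/M_light), so 129 stages give [√(73.93/69.94)]^129 = (73.93/69.94)^(129/2).
= 1.05705^(129/2) = 35.8.

35.8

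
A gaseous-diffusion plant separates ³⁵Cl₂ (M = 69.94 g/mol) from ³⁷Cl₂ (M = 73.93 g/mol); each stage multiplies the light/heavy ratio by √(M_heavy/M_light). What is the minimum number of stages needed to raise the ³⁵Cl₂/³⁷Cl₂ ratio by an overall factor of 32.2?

126

Single-stage factor α = √(73.93/69.94), so ln α = ½ ln(1.05705) = 0.02774.
Need α^N ≥ 32.2 ⇒ N ≥ ln(32.2) / ln α = 3.472 / 0.02774 = 125.16.
So at least 126 stages are needed.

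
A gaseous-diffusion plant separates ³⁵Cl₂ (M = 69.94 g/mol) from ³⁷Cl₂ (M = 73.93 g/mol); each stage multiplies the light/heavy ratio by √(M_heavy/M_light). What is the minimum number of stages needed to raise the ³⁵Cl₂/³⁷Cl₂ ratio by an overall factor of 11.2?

Per stage α = (73.93/69.94)^(1/2) = 1.05705^0.5, giving ln α = 0.02774.
Need α^N ≥ 11.2 ⇒ N ≥ ln(11.2) / ln α = 2.416 / 0.02774 = 87.09.
So at least 88 stages are needed.

88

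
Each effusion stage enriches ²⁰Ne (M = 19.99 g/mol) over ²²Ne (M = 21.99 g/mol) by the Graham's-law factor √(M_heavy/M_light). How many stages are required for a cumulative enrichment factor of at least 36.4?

76

Single-stage factor α = √(21.99/19.99), so ln α = ½ ln(1.10005) = 0.04768.
Need α^N ≥ 36.4 ⇒ N ≥ ln(36.4) / ln α = 3.595 / 0.04768 = 75.39.
Rounding up, N = 76 stages.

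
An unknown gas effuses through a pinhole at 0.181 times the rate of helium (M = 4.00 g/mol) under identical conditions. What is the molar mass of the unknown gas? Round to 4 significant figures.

122.1 g/mol

From Graham's law, rate_X/rate_He = √(M_He/M_X).
0.181 = √(4.00/M_X)
M_X = 4.00 / 0.181² = 4.00 / 0.03276 = 122.1 g/mol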